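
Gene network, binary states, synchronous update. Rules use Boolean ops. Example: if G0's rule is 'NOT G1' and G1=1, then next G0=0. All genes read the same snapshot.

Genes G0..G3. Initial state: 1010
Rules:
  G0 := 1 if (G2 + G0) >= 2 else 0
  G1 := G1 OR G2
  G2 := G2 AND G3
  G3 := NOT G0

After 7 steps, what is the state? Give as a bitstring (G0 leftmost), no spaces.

Step 1: G0=(1+1>=2)=1 G1=G1|G2=0|1=1 G2=G2&G3=1&0=0 G3=NOT G0=NOT 1=0 -> 1100
Step 2: G0=(0+1>=2)=0 G1=G1|G2=1|0=1 G2=G2&G3=0&0=0 G3=NOT G0=NOT 1=0 -> 0100
Step 3: G0=(0+0>=2)=0 G1=G1|G2=1|0=1 G2=G2&G3=0&0=0 G3=NOT G0=NOT 0=1 -> 0101
Step 4: G0=(0+0>=2)=0 G1=G1|G2=1|0=1 G2=G2&G3=0&1=0 G3=NOT G0=NOT 0=1 -> 0101
Step 5: G0=(0+0>=2)=0 G1=G1|G2=1|0=1 G2=G2&G3=0&1=0 G3=NOT G0=NOT 0=1 -> 0101
Step 6: G0=(0+0>=2)=0 G1=G1|G2=1|0=1 G2=G2&G3=0&1=0 G3=NOT G0=NOT 0=1 -> 0101
Step 7: G0=(0+0>=2)=0 G1=G1|G2=1|0=1 G2=G2&G3=0&1=0 G3=NOT G0=NOT 0=1 -> 0101

0101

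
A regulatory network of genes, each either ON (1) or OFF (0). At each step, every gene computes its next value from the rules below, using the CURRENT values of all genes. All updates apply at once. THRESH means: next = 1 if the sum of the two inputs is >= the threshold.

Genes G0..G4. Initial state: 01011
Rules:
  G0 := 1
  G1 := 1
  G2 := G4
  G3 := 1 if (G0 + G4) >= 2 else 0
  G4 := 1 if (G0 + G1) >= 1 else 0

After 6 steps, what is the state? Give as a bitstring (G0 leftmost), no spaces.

Step 1: G0=1(const) G1=1(const) G2=G4=1 G3=(0+1>=2)=0 G4=(0+1>=1)=1 -> 11101
Step 2: G0=1(const) G1=1(const) G2=G4=1 G3=(1+1>=2)=1 G4=(1+1>=1)=1 -> 11111
Step 3: G0=1(const) G1=1(const) G2=G4=1 G3=(1+1>=2)=1 G4=(1+1>=1)=1 -> 11111
Step 4: G0=1(const) G1=1(const) G2=G4=1 G3=(1+1>=2)=1 G4=(1+1>=1)=1 -> 11111
Step 5: G0=1(const) G1=1(const) G2=G4=1 G3=(1+1>=2)=1 G4=(1+1>=1)=1 -> 11111
Step 6: G0=1(const) G1=1(const) G2=G4=1 G3=(1+1>=2)=1 G4=(1+1>=1)=1 -> 11111

11111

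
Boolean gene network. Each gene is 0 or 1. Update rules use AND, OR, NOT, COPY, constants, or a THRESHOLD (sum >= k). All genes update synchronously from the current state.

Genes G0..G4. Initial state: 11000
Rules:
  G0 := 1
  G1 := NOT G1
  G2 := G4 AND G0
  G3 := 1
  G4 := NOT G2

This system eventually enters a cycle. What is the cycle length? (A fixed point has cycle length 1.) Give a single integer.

Answer: 4

Derivation:
Step 0: 11000
Step 1: G0=1(const) G1=NOT G1=NOT 1=0 G2=G4&G0=0&1=0 G3=1(const) G4=NOT G2=NOT 0=1 -> 10011
Step 2: G0=1(const) G1=NOT G1=NOT 0=1 G2=G4&G0=1&1=1 G3=1(const) G4=NOT G2=NOT 0=1 -> 11111
Step 3: G0=1(const) G1=NOT G1=NOT 1=0 G2=G4&G0=1&1=1 G3=1(const) G4=NOT G2=NOT 1=0 -> 10110
Step 4: G0=1(const) G1=NOT G1=NOT 0=1 G2=G4&G0=0&1=0 G3=1(const) G4=NOT G2=NOT 1=0 -> 11010
Step 5: G0=1(const) G1=NOT G1=NOT 1=0 G2=G4&G0=0&1=0 G3=1(const) G4=NOT G2=NOT 0=1 -> 10011
State from step 5 equals state from step 1 -> cycle length 4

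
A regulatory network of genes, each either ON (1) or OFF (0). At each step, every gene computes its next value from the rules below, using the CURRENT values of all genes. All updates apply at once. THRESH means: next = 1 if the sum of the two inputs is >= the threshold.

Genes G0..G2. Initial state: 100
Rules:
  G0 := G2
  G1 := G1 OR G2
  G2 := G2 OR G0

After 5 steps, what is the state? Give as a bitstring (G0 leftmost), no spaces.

Step 1: G0=G2=0 G1=G1|G2=0|0=0 G2=G2|G0=0|1=1 -> 001
Step 2: G0=G2=1 G1=G1|G2=0|1=1 G2=G2|G0=1|0=1 -> 111
Step 3: G0=G2=1 G1=G1|G2=1|1=1 G2=G2|G0=1|1=1 -> 111
Step 4: G0=G2=1 G1=G1|G2=1|1=1 G2=G2|G0=1|1=1 -> 111
Step 5: G0=G2=1 G1=G1|G2=1|1=1 G2=G2|G0=1|1=1 -> 111

111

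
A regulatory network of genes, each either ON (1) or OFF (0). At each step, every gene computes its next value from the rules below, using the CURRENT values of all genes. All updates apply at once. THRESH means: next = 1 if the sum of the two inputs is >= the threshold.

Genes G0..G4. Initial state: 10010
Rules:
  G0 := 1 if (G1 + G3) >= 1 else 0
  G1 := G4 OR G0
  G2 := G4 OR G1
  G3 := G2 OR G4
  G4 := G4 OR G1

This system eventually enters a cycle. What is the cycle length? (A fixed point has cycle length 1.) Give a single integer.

Step 0: 10010
Step 1: G0=(0+1>=1)=1 G1=G4|G0=0|1=1 G2=G4|G1=0|0=0 G3=G2|G4=0|0=0 G4=G4|G1=0|0=0 -> 11000
Step 2: G0=(1+0>=1)=1 G1=G4|G0=0|1=1 G2=G4|G1=0|1=1 G3=G2|G4=0|0=0 G4=G4|G1=0|1=1 -> 11101
Step 3: G0=(1+0>=1)=1 G1=G4|G0=1|1=1 G2=G4|G1=1|1=1 G3=G2|G4=1|1=1 G4=G4|G1=1|1=1 -> 11111
Step 4: G0=(1+1>=1)=1 G1=G4|G0=1|1=1 G2=G4|G1=1|1=1 G3=G2|G4=1|1=1 G4=G4|G1=1|1=1 -> 11111
State from step 4 equals state from step 3 -> cycle length 1

Answer: 1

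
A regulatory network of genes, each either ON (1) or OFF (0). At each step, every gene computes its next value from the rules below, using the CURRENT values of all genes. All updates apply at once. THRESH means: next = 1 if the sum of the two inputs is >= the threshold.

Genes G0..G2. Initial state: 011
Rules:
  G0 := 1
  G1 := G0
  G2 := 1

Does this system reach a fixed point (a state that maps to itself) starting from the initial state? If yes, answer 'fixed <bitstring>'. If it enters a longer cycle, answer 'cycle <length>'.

Step 0: 011
Step 1: G0=1(const) G1=G0=0 G2=1(const) -> 101
Step 2: G0=1(const) G1=G0=1 G2=1(const) -> 111
Step 3: G0=1(const) G1=G0=1 G2=1(const) -> 111
Fixed point reached at step 2: 111

Answer: fixed 111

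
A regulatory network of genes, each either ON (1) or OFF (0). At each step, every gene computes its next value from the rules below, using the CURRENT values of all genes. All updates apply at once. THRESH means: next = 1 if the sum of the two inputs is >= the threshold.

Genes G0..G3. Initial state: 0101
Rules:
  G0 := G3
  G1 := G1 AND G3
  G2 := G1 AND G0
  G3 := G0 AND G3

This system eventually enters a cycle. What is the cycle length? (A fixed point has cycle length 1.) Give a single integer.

Step 0: 0101
Step 1: G0=G3=1 G1=G1&G3=1&1=1 G2=G1&G0=1&0=0 G3=G0&G3=0&1=0 -> 1100
Step 2: G0=G3=0 G1=G1&G3=1&0=0 G2=G1&G0=1&1=1 G3=G0&G3=1&0=0 -> 0010
Step 3: G0=G3=0 G1=G1&G3=0&0=0 G2=G1&G0=0&0=0 G3=G0&G3=0&0=0 -> 0000
Step 4: G0=G3=0 G1=G1&G3=0&0=0 G2=G1&G0=0&0=0 G3=G0&G3=0&0=0 -> 0000
State from step 4 equals state from step 3 -> cycle length 1

Answer: 1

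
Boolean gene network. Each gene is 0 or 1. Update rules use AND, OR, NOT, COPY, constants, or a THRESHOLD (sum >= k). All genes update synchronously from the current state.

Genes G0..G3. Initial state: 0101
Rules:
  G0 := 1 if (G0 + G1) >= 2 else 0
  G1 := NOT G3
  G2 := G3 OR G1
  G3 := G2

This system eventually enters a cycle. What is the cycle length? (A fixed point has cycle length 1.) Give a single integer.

Answer: 2

Derivation:
Step 0: 0101
Step 1: G0=(0+1>=2)=0 G1=NOT G3=NOT 1=0 G2=G3|G1=1|1=1 G3=G2=0 -> 0010
Step 2: G0=(0+0>=2)=0 G1=NOT G3=NOT 0=1 G2=G3|G1=0|0=0 G3=G2=1 -> 0101
State from step 2 equals state from step 0 -> cycle length 2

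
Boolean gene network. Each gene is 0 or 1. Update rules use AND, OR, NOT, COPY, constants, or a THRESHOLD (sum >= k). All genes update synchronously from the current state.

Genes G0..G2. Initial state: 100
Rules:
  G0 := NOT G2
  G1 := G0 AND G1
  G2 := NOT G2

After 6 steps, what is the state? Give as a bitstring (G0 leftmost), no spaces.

Step 1: G0=NOT G2=NOT 0=1 G1=G0&G1=1&0=0 G2=NOT G2=NOT 0=1 -> 101
Step 2: G0=NOT G2=NOT 1=0 G1=G0&G1=1&0=0 G2=NOT G2=NOT 1=0 -> 000
Step 3: G0=NOT G2=NOT 0=1 G1=G0&G1=0&0=0 G2=NOT G2=NOT 0=1 -> 101
Step 4: G0=NOT G2=NOT 1=0 G1=G0&G1=1&0=0 G2=NOT G2=NOT 1=0 -> 000
Step 5: G0=NOT G2=NOT 0=1 G1=G0&G1=0&0=0 G2=NOT G2=NOT 0=1 -> 101
Step 6: G0=NOT G2=NOT 1=0 G1=G0&G1=1&0=0 G2=NOT G2=NOT 1=0 -> 000

000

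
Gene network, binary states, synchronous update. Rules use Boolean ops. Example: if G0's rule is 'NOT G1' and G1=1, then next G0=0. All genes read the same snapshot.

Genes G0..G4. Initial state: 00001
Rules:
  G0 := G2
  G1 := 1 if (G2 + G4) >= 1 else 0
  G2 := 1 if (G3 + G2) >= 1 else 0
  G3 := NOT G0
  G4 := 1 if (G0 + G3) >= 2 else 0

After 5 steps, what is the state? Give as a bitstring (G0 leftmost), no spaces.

Step 1: G0=G2=0 G1=(0+1>=1)=1 G2=(0+0>=1)=0 G3=NOT G0=NOT 0=1 G4=(0+0>=2)=0 -> 01010
Step 2: G0=G2=0 G1=(0+0>=1)=0 G2=(1+0>=1)=1 G3=NOT G0=NOT 0=1 G4=(0+1>=2)=0 -> 00110
Step 3: G0=G2=1 G1=(1+0>=1)=1 G2=(1+1>=1)=1 G3=NOT G0=NOT 0=1 G4=(0+1>=2)=0 -> 11110
Step 4: G0=G2=1 G1=(1+0>=1)=1 G2=(1+1>=1)=1 G3=NOT G0=NOT 1=0 G4=(1+1>=2)=1 -> 11101
Step 5: G0=G2=1 G1=(1+1>=1)=1 G2=(0+1>=1)=1 G3=NOT G0=NOT 1=0 G4=(1+0>=2)=0 -> 11100

11100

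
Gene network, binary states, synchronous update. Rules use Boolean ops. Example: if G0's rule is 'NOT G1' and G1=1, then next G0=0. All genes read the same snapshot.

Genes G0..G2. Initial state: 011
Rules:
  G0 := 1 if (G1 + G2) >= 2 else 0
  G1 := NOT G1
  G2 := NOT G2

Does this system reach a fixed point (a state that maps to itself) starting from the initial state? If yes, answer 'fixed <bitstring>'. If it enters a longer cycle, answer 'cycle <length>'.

Answer: cycle 2

Derivation:
Step 0: 011
Step 1: G0=(1+1>=2)=1 G1=NOT G1=NOT 1=0 G2=NOT G2=NOT 1=0 -> 100
Step 2: G0=(0+0>=2)=0 G1=NOT G1=NOT 0=1 G2=NOT G2=NOT 0=1 -> 011
Cycle of length 2 starting at step 0 -> no fixed point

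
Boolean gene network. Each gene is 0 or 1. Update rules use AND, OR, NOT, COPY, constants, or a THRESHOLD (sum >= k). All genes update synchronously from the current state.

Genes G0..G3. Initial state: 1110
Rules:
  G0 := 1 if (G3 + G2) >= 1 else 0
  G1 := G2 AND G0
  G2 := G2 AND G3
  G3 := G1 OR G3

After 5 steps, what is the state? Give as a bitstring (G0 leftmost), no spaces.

Step 1: G0=(0+1>=1)=1 G1=G2&G0=1&1=1 G2=G2&G3=1&0=0 G3=G1|G3=1|0=1 -> 1101
Step 2: G0=(1+0>=1)=1 G1=G2&G0=0&1=0 G2=G2&G3=0&1=0 G3=G1|G3=1|1=1 -> 1001
Step 3: G0=(1+0>=1)=1 G1=G2&G0=0&1=0 G2=G2&G3=0&1=0 G3=G1|G3=0|1=1 -> 1001
Step 4: G0=(1+0>=1)=1 G1=G2&G0=0&1=0 G2=G2&G3=0&1=0 G3=G1|G3=0|1=1 -> 1001
Step 5: G0=(1+0>=1)=1 G1=G2&G0=0&1=0 G2=G2&G3=0&1=0 G3=G1|G3=0|1=1 -> 1001

1001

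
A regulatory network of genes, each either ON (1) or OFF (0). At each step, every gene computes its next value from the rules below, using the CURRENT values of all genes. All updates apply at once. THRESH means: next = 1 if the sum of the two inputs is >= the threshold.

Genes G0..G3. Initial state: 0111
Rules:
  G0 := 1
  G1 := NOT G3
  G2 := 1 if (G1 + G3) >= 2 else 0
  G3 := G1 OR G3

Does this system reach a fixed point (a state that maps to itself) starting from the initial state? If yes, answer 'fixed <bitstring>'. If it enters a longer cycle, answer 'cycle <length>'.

Answer: fixed 1001

Derivation:
Step 0: 0111
Step 1: G0=1(const) G1=NOT G3=NOT 1=0 G2=(1+1>=2)=1 G3=G1|G3=1|1=1 -> 1011
Step 2: G0=1(const) G1=NOT G3=NOT 1=0 G2=(0+1>=2)=0 G3=G1|G3=0|1=1 -> 1001
Step 3: G0=1(const) G1=NOT G3=NOT 1=0 G2=(0+1>=2)=0 G3=G1|G3=0|1=1 -> 1001
Fixed point reached at step 2: 1001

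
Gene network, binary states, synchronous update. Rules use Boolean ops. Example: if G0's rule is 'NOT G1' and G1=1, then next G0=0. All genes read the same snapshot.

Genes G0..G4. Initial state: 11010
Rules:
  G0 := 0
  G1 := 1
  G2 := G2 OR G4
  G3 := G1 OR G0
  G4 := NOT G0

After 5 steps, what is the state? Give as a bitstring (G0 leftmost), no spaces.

Step 1: G0=0(const) G1=1(const) G2=G2|G4=0|0=0 G3=G1|G0=1|1=1 G4=NOT G0=NOT 1=0 -> 01010
Step 2: G0=0(const) G1=1(const) G2=G2|G4=0|0=0 G3=G1|G0=1|0=1 G4=NOT G0=NOT 0=1 -> 01011
Step 3: G0=0(const) G1=1(const) G2=G2|G4=0|1=1 G3=G1|G0=1|0=1 G4=NOT G0=NOT 0=1 -> 01111
Step 4: G0=0(const) G1=1(const) G2=G2|G4=1|1=1 G3=G1|G0=1|0=1 G4=NOT G0=NOT 0=1 -> 01111
Step 5: G0=0(const) G1=1(const) G2=G2|G4=1|1=1 G3=G1|G0=1|0=1 G4=NOT G0=NOT 0=1 -> 01111

01111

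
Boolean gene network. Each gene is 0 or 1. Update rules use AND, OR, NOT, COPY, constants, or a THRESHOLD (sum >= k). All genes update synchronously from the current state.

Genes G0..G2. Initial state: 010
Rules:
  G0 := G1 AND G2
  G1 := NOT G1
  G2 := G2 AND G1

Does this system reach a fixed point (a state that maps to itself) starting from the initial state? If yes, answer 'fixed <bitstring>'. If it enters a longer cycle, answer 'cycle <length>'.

Answer: cycle 2

Derivation:
Step 0: 010
Step 1: G0=G1&G2=1&0=0 G1=NOT G1=NOT 1=0 G2=G2&G1=0&1=0 -> 000
Step 2: G0=G1&G2=0&0=0 G1=NOT G1=NOT 0=1 G2=G2&G1=0&0=0 -> 010
Cycle of length 2 starting at step 0 -> no fixed point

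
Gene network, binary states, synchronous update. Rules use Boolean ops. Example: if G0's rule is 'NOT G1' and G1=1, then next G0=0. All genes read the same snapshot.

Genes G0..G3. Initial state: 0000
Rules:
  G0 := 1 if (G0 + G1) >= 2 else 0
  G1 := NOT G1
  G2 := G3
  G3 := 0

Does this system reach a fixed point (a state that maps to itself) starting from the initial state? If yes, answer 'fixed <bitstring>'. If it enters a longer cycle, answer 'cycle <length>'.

Answer: cycle 2

Derivation:
Step 0: 0000
Step 1: G0=(0+0>=2)=0 G1=NOT G1=NOT 0=1 G2=G3=0 G3=0(const) -> 0100
Step 2: G0=(0+1>=2)=0 G1=NOT G1=NOT 1=0 G2=G3=0 G3=0(const) -> 0000
Cycle of length 2 starting at step 0 -> no fixed point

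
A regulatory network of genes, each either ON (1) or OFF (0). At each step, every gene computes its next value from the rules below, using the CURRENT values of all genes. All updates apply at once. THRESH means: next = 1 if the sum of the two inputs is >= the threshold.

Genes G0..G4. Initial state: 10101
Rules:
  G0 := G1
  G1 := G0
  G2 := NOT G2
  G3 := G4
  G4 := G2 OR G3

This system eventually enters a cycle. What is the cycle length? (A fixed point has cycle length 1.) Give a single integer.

Answer: 2

Derivation:
Step 0: 10101
Step 1: G0=G1=0 G1=G0=1 G2=NOT G2=NOT 1=0 G3=G4=1 G4=G2|G3=1|0=1 -> 01011
Step 2: G0=G1=1 G1=G0=0 G2=NOT G2=NOT 0=1 G3=G4=1 G4=G2|G3=0|1=1 -> 10111
Step 3: G0=G1=0 G1=G0=1 G2=NOT G2=NOT 1=0 G3=G4=1 G4=G2|G3=1|1=1 -> 01011
State from step 3 equals state from step 1 -> cycle length 2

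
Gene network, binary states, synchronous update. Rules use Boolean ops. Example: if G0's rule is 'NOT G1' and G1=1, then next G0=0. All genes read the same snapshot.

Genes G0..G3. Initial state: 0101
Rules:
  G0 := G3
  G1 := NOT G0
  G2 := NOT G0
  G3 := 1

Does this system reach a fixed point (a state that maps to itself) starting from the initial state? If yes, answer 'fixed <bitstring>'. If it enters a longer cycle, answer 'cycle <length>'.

Step 0: 0101
Step 1: G0=G3=1 G1=NOT G0=NOT 0=1 G2=NOT G0=NOT 0=1 G3=1(const) -> 1111
Step 2: G0=G3=1 G1=NOT G0=NOT 1=0 G2=NOT G0=NOT 1=0 G3=1(const) -> 1001
Step 3: G0=G3=1 G1=NOT G0=NOT 1=0 G2=NOT G0=NOT 1=0 G3=1(const) -> 1001
Fixed point reached at step 2: 1001

Answer: fixed 1001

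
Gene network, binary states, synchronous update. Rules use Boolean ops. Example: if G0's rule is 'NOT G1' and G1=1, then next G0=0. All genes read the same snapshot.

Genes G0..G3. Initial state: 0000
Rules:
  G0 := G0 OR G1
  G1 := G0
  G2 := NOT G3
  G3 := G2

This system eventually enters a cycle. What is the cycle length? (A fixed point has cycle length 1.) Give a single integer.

Answer: 4

Derivation:
Step 0: 0000
Step 1: G0=G0|G1=0|0=0 G1=G0=0 G2=NOT G3=NOT 0=1 G3=G2=0 -> 0010
Step 2: G0=G0|G1=0|0=0 G1=G0=0 G2=NOT G3=NOT 0=1 G3=G2=1 -> 0011
Step 3: G0=G0|G1=0|0=0 G1=G0=0 G2=NOT G3=NOT 1=0 G3=G2=1 -> 0001
Step 4: G0=G0|G1=0|0=0 G1=G0=0 G2=NOT G3=NOT 1=0 G3=G2=0 -> 0000
State from step 4 equals state from step 0 -> cycle length 4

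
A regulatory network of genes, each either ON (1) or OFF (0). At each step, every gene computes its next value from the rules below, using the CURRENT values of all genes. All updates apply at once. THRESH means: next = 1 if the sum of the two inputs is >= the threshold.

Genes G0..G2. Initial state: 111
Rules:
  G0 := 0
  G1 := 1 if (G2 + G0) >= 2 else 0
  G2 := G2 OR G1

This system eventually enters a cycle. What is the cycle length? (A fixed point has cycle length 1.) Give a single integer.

Step 0: 111
Step 1: G0=0(const) G1=(1+1>=2)=1 G2=G2|G1=1|1=1 -> 011
Step 2: G0=0(const) G1=(1+0>=2)=0 G2=G2|G1=1|1=1 -> 001
Step 3: G0=0(const) G1=(1+0>=2)=0 G2=G2|G1=1|0=1 -> 001
State from step 3 equals state from step 2 -> cycle length 1

Answer: 1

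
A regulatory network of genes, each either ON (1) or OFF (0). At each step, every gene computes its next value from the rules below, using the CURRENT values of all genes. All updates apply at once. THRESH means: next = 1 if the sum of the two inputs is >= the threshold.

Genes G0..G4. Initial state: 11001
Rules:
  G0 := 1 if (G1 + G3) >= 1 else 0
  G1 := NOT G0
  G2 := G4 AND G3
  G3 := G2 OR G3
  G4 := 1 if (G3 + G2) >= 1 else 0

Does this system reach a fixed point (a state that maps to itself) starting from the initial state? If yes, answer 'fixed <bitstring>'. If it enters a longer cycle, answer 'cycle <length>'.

Answer: cycle 4

Derivation:
Step 0: 11001
Step 1: G0=(1+0>=1)=1 G1=NOT G0=NOT 1=0 G2=G4&G3=1&0=0 G3=G2|G3=0|0=0 G4=(0+0>=1)=0 -> 10000
Step 2: G0=(0+0>=1)=0 G1=NOT G0=NOT 1=0 G2=G4&G3=0&0=0 G3=G2|G3=0|0=0 G4=(0+0>=1)=0 -> 00000
Step 3: G0=(0+0>=1)=0 G1=NOT G0=NOT 0=1 G2=G4&G3=0&0=0 G3=G2|G3=0|0=0 G4=(0+0>=1)=0 -> 01000
Step 4: G0=(1+0>=1)=1 G1=NOT G0=NOT 0=1 G2=G4&G3=0&0=0 G3=G2|G3=0|0=0 G4=(0+0>=1)=0 -> 11000
Step 5: G0=(1+0>=1)=1 G1=NOT G0=NOT 1=0 G2=G4&G3=0&0=0 G3=G2|G3=0|0=0 G4=(0+0>=1)=0 -> 10000
Cycle of length 4 starting at step 1 -> no fixed point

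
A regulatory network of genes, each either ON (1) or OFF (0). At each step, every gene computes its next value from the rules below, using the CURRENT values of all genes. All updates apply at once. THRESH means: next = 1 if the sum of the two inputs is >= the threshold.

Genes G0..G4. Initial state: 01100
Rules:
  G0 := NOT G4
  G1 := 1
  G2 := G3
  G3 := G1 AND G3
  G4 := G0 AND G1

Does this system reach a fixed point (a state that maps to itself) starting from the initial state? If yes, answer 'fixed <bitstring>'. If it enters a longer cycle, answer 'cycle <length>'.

Answer: cycle 4

Derivation:
Step 0: 01100
Step 1: G0=NOT G4=NOT 0=1 G1=1(const) G2=G3=0 G3=G1&G3=1&0=0 G4=G0&G1=0&1=0 -> 11000
Step 2: G0=NOT G4=NOT 0=1 G1=1(const) G2=G3=0 G3=G1&G3=1&0=0 G4=G0&G1=1&1=1 -> 11001
Step 3: G0=NOT G4=NOT 1=0 G1=1(const) G2=G3=0 G3=G1&G3=1&0=0 G4=G0&G1=1&1=1 -> 01001
Step 4: G0=NOT G4=NOT 1=0 G1=1(const) G2=G3=0 G3=G1&G3=1&0=0 G4=G0&G1=0&1=0 -> 01000
Step 5: G0=NOT G4=NOT 0=1 G1=1(const) G2=G3=0 G3=G1&G3=1&0=0 G4=G0&G1=0&1=0 -> 11000
Cycle of length 4 starting at step 1 -> no fixed point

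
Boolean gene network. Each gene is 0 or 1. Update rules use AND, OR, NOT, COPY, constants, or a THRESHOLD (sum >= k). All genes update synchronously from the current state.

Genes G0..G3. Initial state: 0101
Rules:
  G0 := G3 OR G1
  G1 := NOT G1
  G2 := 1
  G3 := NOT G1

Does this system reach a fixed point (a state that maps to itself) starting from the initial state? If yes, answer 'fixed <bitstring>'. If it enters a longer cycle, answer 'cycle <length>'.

Step 0: 0101
Step 1: G0=G3|G1=1|1=1 G1=NOT G1=NOT 1=0 G2=1(const) G3=NOT G1=NOT 1=0 -> 1010
Step 2: G0=G3|G1=0|0=0 G1=NOT G1=NOT 0=1 G2=1(const) G3=NOT G1=NOT 0=1 -> 0111
Step 3: G0=G3|G1=1|1=1 G1=NOT G1=NOT 1=0 G2=1(const) G3=NOT G1=NOT 1=0 -> 1010
Cycle of length 2 starting at step 1 -> no fixed point

Answer: cycle 2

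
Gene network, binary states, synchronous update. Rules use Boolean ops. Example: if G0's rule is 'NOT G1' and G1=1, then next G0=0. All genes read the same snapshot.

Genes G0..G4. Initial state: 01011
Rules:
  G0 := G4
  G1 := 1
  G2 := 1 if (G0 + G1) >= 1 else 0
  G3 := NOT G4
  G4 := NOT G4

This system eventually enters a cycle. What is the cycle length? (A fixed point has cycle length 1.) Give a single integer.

Answer: 2

Derivation:
Step 0: 01011
Step 1: G0=G4=1 G1=1(const) G2=(0+1>=1)=1 G3=NOT G4=NOT 1=0 G4=NOT G4=NOT 1=0 -> 11100
Step 2: G0=G4=0 G1=1(const) G2=(1+1>=1)=1 G3=NOT G4=NOT 0=1 G4=NOT G4=NOT 0=1 -> 01111
Step 3: G0=G4=1 G1=1(const) G2=(0+1>=1)=1 G3=NOT G4=NOT 1=0 G4=NOT G4=NOT 1=0 -> 11100
State from step 3 equals state from step 1 -> cycle length 2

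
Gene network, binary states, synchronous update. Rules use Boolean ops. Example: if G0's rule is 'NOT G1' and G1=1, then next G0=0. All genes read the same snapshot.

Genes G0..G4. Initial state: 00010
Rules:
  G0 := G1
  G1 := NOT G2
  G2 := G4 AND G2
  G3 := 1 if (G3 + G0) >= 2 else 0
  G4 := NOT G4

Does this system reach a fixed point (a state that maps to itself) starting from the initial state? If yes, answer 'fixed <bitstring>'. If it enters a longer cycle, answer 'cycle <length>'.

Answer: cycle 2

Derivation:
Step 0: 00010
Step 1: G0=G1=0 G1=NOT G2=NOT 0=1 G2=G4&G2=0&0=0 G3=(1+0>=2)=0 G4=NOT G4=NOT 0=1 -> 01001
Step 2: G0=G1=1 G1=NOT G2=NOT 0=1 G2=G4&G2=1&0=0 G3=(0+0>=2)=0 G4=NOT G4=NOT 1=0 -> 11000
Step 3: G0=G1=1 G1=NOT G2=NOT 0=1 G2=G4&G2=0&0=0 G3=(0+1>=2)=0 G4=NOT G4=NOT 0=1 -> 11001
Step 4: G0=G1=1 G1=NOT G2=NOT 0=1 G2=G4&G2=1&0=0 G3=(0+1>=2)=0 G4=NOT G4=NOT 1=0 -> 11000
Cycle of length 2 starting at step 2 -> no fixed point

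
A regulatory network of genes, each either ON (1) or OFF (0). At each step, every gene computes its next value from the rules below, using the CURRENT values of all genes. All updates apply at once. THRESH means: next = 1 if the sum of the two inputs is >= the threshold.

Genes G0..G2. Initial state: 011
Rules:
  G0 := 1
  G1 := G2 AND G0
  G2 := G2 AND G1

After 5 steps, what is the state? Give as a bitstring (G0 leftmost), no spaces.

Step 1: G0=1(const) G1=G2&G0=1&0=0 G2=G2&G1=1&1=1 -> 101
Step 2: G0=1(const) G1=G2&G0=1&1=1 G2=G2&G1=1&0=0 -> 110
Step 3: G0=1(const) G1=G2&G0=0&1=0 G2=G2&G1=0&1=0 -> 100
Step 4: G0=1(const) G1=G2&G0=0&1=0 G2=G2&G1=0&0=0 -> 100
Step 5: G0=1(const) G1=G2&G0=0&1=0 G2=G2&G1=0&0=0 -> 100

100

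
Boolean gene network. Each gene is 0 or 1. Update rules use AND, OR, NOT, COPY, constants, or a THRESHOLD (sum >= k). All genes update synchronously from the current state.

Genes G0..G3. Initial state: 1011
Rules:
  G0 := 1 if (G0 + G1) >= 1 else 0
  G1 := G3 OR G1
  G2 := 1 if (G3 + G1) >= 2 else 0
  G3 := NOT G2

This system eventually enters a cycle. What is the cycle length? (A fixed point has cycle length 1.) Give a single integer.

Step 0: 1011
Step 1: G0=(1+0>=1)=1 G1=G3|G1=1|0=1 G2=(1+0>=2)=0 G3=NOT G2=NOT 1=0 -> 1100
Step 2: G0=(1+1>=1)=1 G1=G3|G1=0|1=1 G2=(0+1>=2)=0 G3=NOT G2=NOT 0=1 -> 1101
Step 3: G0=(1+1>=1)=1 G1=G3|G1=1|1=1 G2=(1+1>=2)=1 G3=NOT G2=NOT 0=1 -> 1111
Step 4: G0=(1+1>=1)=1 G1=G3|G1=1|1=1 G2=(1+1>=2)=1 G3=NOT G2=NOT 1=0 -> 1110
Step 5: G0=(1+1>=1)=1 G1=G3|G1=0|1=1 G2=(0+1>=2)=0 G3=NOT G2=NOT 1=0 -> 1100
State from step 5 equals state from step 1 -> cycle length 4

Answer: 4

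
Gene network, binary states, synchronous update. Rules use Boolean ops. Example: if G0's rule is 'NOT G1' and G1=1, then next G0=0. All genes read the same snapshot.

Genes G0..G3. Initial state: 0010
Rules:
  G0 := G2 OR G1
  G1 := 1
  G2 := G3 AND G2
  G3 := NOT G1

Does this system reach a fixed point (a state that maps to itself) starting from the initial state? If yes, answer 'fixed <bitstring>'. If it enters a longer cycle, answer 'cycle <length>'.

Step 0: 0010
Step 1: G0=G2|G1=1|0=1 G1=1(const) G2=G3&G2=0&1=0 G3=NOT G1=NOT 0=1 -> 1101
Step 2: G0=G2|G1=0|1=1 G1=1(const) G2=G3&G2=1&0=0 G3=NOT G1=NOT 1=0 -> 1100
Step 3: G0=G2|G1=0|1=1 G1=1(const) G2=G3&G2=0&0=0 G3=NOT G1=NOT 1=0 -> 1100
Fixed point reached at step 2: 1100

Answer: fixed 1100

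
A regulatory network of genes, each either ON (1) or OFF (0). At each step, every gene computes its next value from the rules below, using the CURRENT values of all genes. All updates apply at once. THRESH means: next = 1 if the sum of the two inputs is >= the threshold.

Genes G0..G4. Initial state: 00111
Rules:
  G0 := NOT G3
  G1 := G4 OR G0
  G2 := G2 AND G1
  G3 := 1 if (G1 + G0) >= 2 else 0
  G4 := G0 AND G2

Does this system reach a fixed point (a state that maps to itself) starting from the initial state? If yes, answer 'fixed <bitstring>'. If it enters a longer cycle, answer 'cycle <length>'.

Step 0: 00111
Step 1: G0=NOT G3=NOT 1=0 G1=G4|G0=1|0=1 G2=G2&G1=1&0=0 G3=(0+0>=2)=0 G4=G0&G2=0&1=0 -> 01000
Step 2: G0=NOT G3=NOT 0=1 G1=G4|G0=0|0=0 G2=G2&G1=0&1=0 G3=(1+0>=2)=0 G4=G0&G2=0&0=0 -> 10000
Step 3: G0=NOT G3=NOT 0=1 G1=G4|G0=0|1=1 G2=G2&G1=0&0=0 G3=(0+1>=2)=0 G4=G0&G2=1&0=0 -> 11000
Step 4: G0=NOT G3=NOT 0=1 G1=G4|G0=0|1=1 G2=G2&G1=0&1=0 G3=(1+1>=2)=1 G4=G0&G2=1&0=0 -> 11010
Step 5: G0=NOT G3=NOT 1=0 G1=G4|G0=0|1=1 G2=G2&G1=0&1=0 G3=(1+1>=2)=1 G4=G0&G2=1&0=0 -> 01010
Step 6: G0=NOT G3=NOT 1=0 G1=G4|G0=0|0=0 G2=G2&G1=0&1=0 G3=(1+0>=2)=0 G4=G0&G2=0&0=0 -> 00000
Step 7: G0=NOT G3=NOT 0=1 G1=G4|G0=0|0=0 G2=G2&G1=0&0=0 G3=(0+0>=2)=0 G4=G0&G2=0&0=0 -> 10000
Cycle of length 5 starting at step 2 -> no fixed point

Answer: cycle 5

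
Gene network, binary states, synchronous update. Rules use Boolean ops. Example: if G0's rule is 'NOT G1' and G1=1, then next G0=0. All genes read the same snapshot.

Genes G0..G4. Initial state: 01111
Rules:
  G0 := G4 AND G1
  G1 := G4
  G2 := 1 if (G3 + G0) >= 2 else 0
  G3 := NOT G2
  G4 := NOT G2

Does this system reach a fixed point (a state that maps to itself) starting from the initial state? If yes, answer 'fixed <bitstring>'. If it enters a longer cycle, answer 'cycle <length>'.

Step 0: 01111
Step 1: G0=G4&G1=1&1=1 G1=G4=1 G2=(1+0>=2)=0 G3=NOT G2=NOT 1=0 G4=NOT G2=NOT 1=0 -> 11000
Step 2: G0=G4&G1=0&1=0 G1=G4=0 G2=(0+1>=2)=0 G3=NOT G2=NOT 0=1 G4=NOT G2=NOT 0=1 -> 00011
Step 3: G0=G4&G1=1&0=0 G1=G4=1 G2=(1+0>=2)=0 G3=NOT G2=NOT 0=1 G4=NOT G2=NOT 0=1 -> 01011
Step 4: G0=G4&G1=1&1=1 G1=G4=1 G2=(1+0>=2)=0 G3=NOT G2=NOT 0=1 G4=NOT G2=NOT 0=1 -> 11011
Step 5: G0=G4&G1=1&1=1 G1=G4=1 G2=(1+1>=2)=1 G3=NOT G2=NOT 0=1 G4=NOT G2=NOT 0=1 -> 11111
Step 6: G0=G4&G1=1&1=1 G1=G4=1 G2=(1+1>=2)=1 G3=NOT G2=NOT 1=0 G4=NOT G2=NOT 1=0 -> 11100
Step 7: G0=G4&G1=0&1=0 G1=G4=0 G2=(0+1>=2)=0 G3=NOT G2=NOT 1=0 G4=NOT G2=NOT 1=0 -> 00000
Step 8: G0=G4&G1=0&0=0 G1=G4=0 G2=(0+0>=2)=0 G3=NOT G2=NOT 0=1 G4=NOT G2=NOT 0=1 -> 00011
Cycle of length 6 starting at step 2 -> no fixed point

Answer: cycle 6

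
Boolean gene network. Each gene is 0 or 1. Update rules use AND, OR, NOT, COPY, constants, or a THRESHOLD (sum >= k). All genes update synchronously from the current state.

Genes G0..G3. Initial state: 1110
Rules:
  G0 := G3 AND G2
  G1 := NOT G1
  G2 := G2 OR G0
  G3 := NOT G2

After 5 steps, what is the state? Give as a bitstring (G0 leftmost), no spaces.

Step 1: G0=G3&G2=0&1=0 G1=NOT G1=NOT 1=0 G2=G2|G0=1|1=1 G3=NOT G2=NOT 1=0 -> 0010
Step 2: G0=G3&G2=0&1=0 G1=NOT G1=NOT 0=1 G2=G2|G0=1|0=1 G3=NOT G2=NOT 1=0 -> 0110
Step 3: G0=G3&G2=0&1=0 G1=NOT G1=NOT 1=0 G2=G2|G0=1|0=1 G3=NOT G2=NOT 1=0 -> 0010
Step 4: G0=G3&G2=0&1=0 G1=NOT G1=NOT 0=1 G2=G2|G0=1|0=1 G3=NOT G2=NOT 1=0 -> 0110
Step 5: G0=G3&G2=0&1=0 G1=NOT G1=NOT 1=0 G2=G2|G0=1|0=1 G3=NOT G2=NOT 1=0 -> 0010

0010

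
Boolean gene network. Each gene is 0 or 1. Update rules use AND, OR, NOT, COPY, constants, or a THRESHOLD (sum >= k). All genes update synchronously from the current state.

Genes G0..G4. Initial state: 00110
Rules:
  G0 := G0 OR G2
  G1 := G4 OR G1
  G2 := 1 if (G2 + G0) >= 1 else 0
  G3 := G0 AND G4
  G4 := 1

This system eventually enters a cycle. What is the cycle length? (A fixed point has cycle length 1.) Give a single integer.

Answer: 1

Derivation:
Step 0: 00110
Step 1: G0=G0|G2=0|1=1 G1=G4|G1=0|0=0 G2=(1+0>=1)=1 G3=G0&G4=0&0=0 G4=1(const) -> 10101
Step 2: G0=G0|G2=1|1=1 G1=G4|G1=1|0=1 G2=(1+1>=1)=1 G3=G0&G4=1&1=1 G4=1(const) -> 11111
Step 3: G0=G0|G2=1|1=1 G1=G4|G1=1|1=1 G2=(1+1>=1)=1 G3=G0&G4=1&1=1 G4=1(const) -> 11111
State from step 3 equals state from step 2 -> cycle length 1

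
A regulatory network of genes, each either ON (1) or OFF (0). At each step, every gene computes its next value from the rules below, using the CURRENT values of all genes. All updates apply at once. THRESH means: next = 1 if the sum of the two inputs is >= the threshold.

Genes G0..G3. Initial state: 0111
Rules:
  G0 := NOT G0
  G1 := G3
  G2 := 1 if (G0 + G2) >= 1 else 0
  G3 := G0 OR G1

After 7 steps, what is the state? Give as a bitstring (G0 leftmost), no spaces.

Step 1: G0=NOT G0=NOT 0=1 G1=G3=1 G2=(0+1>=1)=1 G3=G0|G1=0|1=1 -> 1111
Step 2: G0=NOT G0=NOT 1=0 G1=G3=1 G2=(1+1>=1)=1 G3=G0|G1=1|1=1 -> 0111
Step 3: G0=NOT G0=NOT 0=1 G1=G3=1 G2=(0+1>=1)=1 G3=G0|G1=0|1=1 -> 1111
Step 4: G0=NOT G0=NOT 1=0 G1=G3=1 G2=(1+1>=1)=1 G3=G0|G1=1|1=1 -> 0111
Step 5: G0=NOT G0=NOT 0=1 G1=G3=1 G2=(0+1>=1)=1 G3=G0|G1=0|1=1 -> 1111
Step 6: G0=NOT G0=NOT 1=0 G1=G3=1 G2=(1+1>=1)=1 G3=G0|G1=1|1=1 -> 0111
Step 7: G0=NOT G0=NOT 0=1 G1=G3=1 G2=(0+1>=1)=1 G3=G0|G1=0|1=1 -> 1111

1111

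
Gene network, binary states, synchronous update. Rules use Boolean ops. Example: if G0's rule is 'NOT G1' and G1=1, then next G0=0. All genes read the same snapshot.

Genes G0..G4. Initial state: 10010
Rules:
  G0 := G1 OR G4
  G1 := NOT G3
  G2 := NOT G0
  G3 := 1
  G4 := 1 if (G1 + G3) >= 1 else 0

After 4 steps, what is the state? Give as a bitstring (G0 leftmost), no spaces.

Step 1: G0=G1|G4=0|0=0 G1=NOT G3=NOT 1=0 G2=NOT G0=NOT 1=0 G3=1(const) G4=(0+1>=1)=1 -> 00011
Step 2: G0=G1|G4=0|1=1 G1=NOT G3=NOT 1=0 G2=NOT G0=NOT 0=1 G3=1(const) G4=(0+1>=1)=1 -> 10111
Step 3: G0=G1|G4=0|1=1 G1=NOT G3=NOT 1=0 G2=NOT G0=NOT 1=0 G3=1(const) G4=(0+1>=1)=1 -> 10011
Step 4: G0=G1|G4=0|1=1 G1=NOT G3=NOT 1=0 G2=NOT G0=NOT 1=0 G3=1(const) G4=(0+1>=1)=1 -> 10011

10011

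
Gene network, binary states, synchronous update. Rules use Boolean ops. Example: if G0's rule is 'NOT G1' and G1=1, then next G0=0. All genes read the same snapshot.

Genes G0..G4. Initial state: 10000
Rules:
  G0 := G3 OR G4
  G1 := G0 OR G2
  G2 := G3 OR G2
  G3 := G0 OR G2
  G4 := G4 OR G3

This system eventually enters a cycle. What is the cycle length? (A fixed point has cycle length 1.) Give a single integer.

Answer: 1

Derivation:
Step 0: 10000
Step 1: G0=G3|G4=0|0=0 G1=G0|G2=1|0=1 G2=G3|G2=0|0=0 G3=G0|G2=1|0=1 G4=G4|G3=0|0=0 -> 01010
Step 2: G0=G3|G4=1|0=1 G1=G0|G2=0|0=0 G2=G3|G2=1|0=1 G3=G0|G2=0|0=0 G4=G4|G3=0|1=1 -> 10101
Step 3: G0=G3|G4=0|1=1 G1=G0|G2=1|1=1 G2=G3|G2=0|1=1 G3=G0|G2=1|1=1 G4=G4|G3=1|0=1 -> 11111
Step 4: G0=G3|G4=1|1=1 G1=G0|G2=1|1=1 G2=G3|G2=1|1=1 G3=G0|G2=1|1=1 G4=G4|G3=1|1=1 -> 11111
State from step 4 equals state from step 3 -> cycle length 1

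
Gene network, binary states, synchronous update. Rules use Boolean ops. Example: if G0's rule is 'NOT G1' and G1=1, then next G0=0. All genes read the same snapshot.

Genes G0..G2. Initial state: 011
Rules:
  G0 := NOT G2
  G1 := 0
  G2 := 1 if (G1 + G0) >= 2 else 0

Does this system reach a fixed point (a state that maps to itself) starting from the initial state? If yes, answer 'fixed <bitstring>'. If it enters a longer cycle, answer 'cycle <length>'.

Answer: fixed 100

Derivation:
Step 0: 011
Step 1: G0=NOT G2=NOT 1=0 G1=0(const) G2=(1+0>=2)=0 -> 000
Step 2: G0=NOT G2=NOT 0=1 G1=0(const) G2=(0+0>=2)=0 -> 100
Step 3: G0=NOT G2=NOT 0=1 G1=0(const) G2=(0+1>=2)=0 -> 100
Fixed point reached at step 2: 100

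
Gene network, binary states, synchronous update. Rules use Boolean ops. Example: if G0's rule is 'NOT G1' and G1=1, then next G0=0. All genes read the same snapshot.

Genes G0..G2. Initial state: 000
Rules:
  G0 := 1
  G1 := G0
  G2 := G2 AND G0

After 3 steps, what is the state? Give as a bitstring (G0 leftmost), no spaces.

Step 1: G0=1(const) G1=G0=0 G2=G2&G0=0&0=0 -> 100
Step 2: G0=1(const) G1=G0=1 G2=G2&G0=0&1=0 -> 110
Step 3: G0=1(const) G1=G0=1 G2=G2&G0=0&1=0 -> 110

110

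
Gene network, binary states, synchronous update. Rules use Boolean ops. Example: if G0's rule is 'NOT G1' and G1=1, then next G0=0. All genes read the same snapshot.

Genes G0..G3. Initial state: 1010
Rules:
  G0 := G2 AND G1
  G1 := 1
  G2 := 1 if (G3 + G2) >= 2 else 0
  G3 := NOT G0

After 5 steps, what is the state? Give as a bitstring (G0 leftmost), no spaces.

Step 1: G0=G2&G1=1&0=0 G1=1(const) G2=(0+1>=2)=0 G3=NOT G0=NOT 1=0 -> 0100
Step 2: G0=G2&G1=0&1=0 G1=1(const) G2=(0+0>=2)=0 G3=NOT G0=NOT 0=1 -> 0101
Step 3: G0=G2&G1=0&1=0 G1=1(const) G2=(1+0>=2)=0 G3=NOT G0=NOT 0=1 -> 0101
Step 4: G0=G2&G1=0&1=0 G1=1(const) G2=(1+0>=2)=0 G3=NOT G0=NOT 0=1 -> 0101
Step 5: G0=G2&G1=0&1=0 G1=1(const) G2=(1+0>=2)=0 G3=NOT G0=NOT 0=1 -> 0101

0101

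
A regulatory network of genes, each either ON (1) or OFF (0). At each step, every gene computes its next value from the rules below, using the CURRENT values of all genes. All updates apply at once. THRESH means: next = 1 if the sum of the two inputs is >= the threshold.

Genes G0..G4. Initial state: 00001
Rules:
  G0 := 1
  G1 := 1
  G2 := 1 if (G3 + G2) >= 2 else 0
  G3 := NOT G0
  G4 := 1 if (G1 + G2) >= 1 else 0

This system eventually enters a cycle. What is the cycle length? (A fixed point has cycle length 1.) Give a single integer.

Step 0: 00001
Step 1: G0=1(const) G1=1(const) G2=(0+0>=2)=0 G3=NOT G0=NOT 0=1 G4=(0+0>=1)=0 -> 11010
Step 2: G0=1(const) G1=1(const) G2=(1+0>=2)=0 G3=NOT G0=NOT 1=0 G4=(1+0>=1)=1 -> 11001
Step 3: G0=1(const) G1=1(const) G2=(0+0>=2)=0 G3=NOT G0=NOT 1=0 G4=(1+0>=1)=1 -> 11001
State from step 3 equals state from step 2 -> cycle length 1

Answer: 1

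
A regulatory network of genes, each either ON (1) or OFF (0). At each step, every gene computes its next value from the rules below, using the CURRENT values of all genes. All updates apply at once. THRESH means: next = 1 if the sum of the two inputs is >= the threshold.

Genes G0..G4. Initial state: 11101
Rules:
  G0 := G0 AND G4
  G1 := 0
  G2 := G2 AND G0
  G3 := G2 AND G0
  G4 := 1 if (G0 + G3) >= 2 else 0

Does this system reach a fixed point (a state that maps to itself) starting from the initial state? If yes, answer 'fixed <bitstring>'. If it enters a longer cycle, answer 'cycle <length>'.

Answer: fixed 00000

Derivation:
Step 0: 11101
Step 1: G0=G0&G4=1&1=1 G1=0(const) G2=G2&G0=1&1=1 G3=G2&G0=1&1=1 G4=(1+0>=2)=0 -> 10110
Step 2: G0=G0&G4=1&0=0 G1=0(const) G2=G2&G0=1&1=1 G3=G2&G0=1&1=1 G4=(1+1>=2)=1 -> 00111
Step 3: G0=G0&G4=0&1=0 G1=0(const) G2=G2&G0=1&0=0 G3=G2&G0=1&0=0 G4=(0+1>=2)=0 -> 00000
Step 4: G0=G0&G4=0&0=0 G1=0(const) G2=G2&G0=0&0=0 G3=G2&G0=0&0=0 G4=(0+0>=2)=0 -> 00000
Fixed point reached at step 3: 00000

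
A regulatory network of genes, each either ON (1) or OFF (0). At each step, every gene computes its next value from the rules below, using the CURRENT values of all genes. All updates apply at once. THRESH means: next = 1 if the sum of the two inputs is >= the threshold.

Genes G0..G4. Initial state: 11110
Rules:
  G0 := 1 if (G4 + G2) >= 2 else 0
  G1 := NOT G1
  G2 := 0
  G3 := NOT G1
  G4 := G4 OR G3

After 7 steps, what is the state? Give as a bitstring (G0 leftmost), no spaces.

Step 1: G0=(0+1>=2)=0 G1=NOT G1=NOT 1=0 G2=0(const) G3=NOT G1=NOT 1=0 G4=G4|G3=0|1=1 -> 00001
Step 2: G0=(1+0>=2)=0 G1=NOT G1=NOT 0=1 G2=0(const) G3=NOT G1=NOT 0=1 G4=G4|G3=1|0=1 -> 01011
Step 3: G0=(1+0>=2)=0 G1=NOT G1=NOT 1=0 G2=0(const) G3=NOT G1=NOT 1=0 G4=G4|G3=1|1=1 -> 00001
Step 4: G0=(1+0>=2)=0 G1=NOT G1=NOT 0=1 G2=0(const) G3=NOT G1=NOT 0=1 G4=G4|G3=1|0=1 -> 01011
Step 5: G0=(1+0>=2)=0 G1=NOT G1=NOT 1=0 G2=0(const) G3=NOT G1=NOT 1=0 G4=G4|G3=1|1=1 -> 00001
Step 6: G0=(1+0>=2)=0 G1=NOT G1=NOT 0=1 G2=0(const) G3=NOT G1=NOT 0=1 G4=G4|G3=1|0=1 -> 01011
Step 7: G0=(1+0>=2)=0 G1=NOT G1=NOT 1=0 G2=0(const) G3=NOT G1=NOT 1=0 G4=G4|G3=1|1=1 -> 00001

00001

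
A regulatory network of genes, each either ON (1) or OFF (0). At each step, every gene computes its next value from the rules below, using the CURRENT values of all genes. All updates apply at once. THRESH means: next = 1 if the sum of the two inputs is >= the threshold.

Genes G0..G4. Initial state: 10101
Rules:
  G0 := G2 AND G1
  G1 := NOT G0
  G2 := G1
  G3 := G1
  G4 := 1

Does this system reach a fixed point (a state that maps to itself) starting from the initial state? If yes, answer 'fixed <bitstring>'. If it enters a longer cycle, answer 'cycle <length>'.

Answer: cycle 5

Derivation:
Step 0: 10101
Step 1: G0=G2&G1=1&0=0 G1=NOT G0=NOT 1=0 G2=G1=0 G3=G1=0 G4=1(const) -> 00001
Step 2: G0=G2&G1=0&0=0 G1=NOT G0=NOT 0=1 G2=G1=0 G3=G1=0 G4=1(const) -> 01001
Step 3: G0=G2&G1=0&1=0 G1=NOT G0=NOT 0=1 G2=G1=1 G3=G1=1 G4=1(const) -> 01111
Step 4: G0=G2&G1=1&1=1 G1=NOT G0=NOT 0=1 G2=G1=1 G3=G1=1 G4=1(const) -> 11111
Step 5: G0=G2&G1=1&1=1 G1=NOT G0=NOT 1=0 G2=G1=1 G3=G1=1 G4=1(const) -> 10111
Step 6: G0=G2&G1=1&0=0 G1=NOT G0=NOT 1=0 G2=G1=0 G3=G1=0 G4=1(const) -> 00001
Cycle of length 5 starting at step 1 -> no fixed point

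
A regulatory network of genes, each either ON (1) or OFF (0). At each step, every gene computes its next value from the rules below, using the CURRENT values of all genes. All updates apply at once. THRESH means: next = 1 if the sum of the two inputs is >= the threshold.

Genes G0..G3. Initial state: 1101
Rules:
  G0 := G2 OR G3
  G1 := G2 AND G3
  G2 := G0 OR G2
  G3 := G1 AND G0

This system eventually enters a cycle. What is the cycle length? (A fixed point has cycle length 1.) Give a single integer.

Step 0: 1101
Step 1: G0=G2|G3=0|1=1 G1=G2&G3=0&1=0 G2=G0|G2=1|0=1 G3=G1&G0=1&1=1 -> 1011
Step 2: G0=G2|G3=1|1=1 G1=G2&G3=1&1=1 G2=G0|G2=1|1=1 G3=G1&G0=0&1=0 -> 1110
Step 3: G0=G2|G3=1|0=1 G1=G2&G3=1&0=0 G2=G0|G2=1|1=1 G3=G1&G0=1&1=1 -> 1011
State from step 3 equals state from step 1 -> cycle length 2

Answer: 2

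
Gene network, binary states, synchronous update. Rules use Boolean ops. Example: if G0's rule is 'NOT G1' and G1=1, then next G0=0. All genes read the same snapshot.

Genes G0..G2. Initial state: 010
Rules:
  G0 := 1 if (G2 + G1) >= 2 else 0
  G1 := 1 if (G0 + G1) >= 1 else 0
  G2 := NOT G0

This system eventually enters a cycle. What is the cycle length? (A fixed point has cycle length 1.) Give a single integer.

Step 0: 010
Step 1: G0=(0+1>=2)=0 G1=(0+1>=1)=1 G2=NOT G0=NOT 0=1 -> 011
Step 2: G0=(1+1>=2)=1 G1=(0+1>=1)=1 G2=NOT G0=NOT 0=1 -> 111
Step 3: G0=(1+1>=2)=1 G1=(1+1>=1)=1 G2=NOT G0=NOT 1=0 -> 110
Step 4: G0=(0+1>=2)=0 G1=(1+1>=1)=1 G2=NOT G0=NOT 1=0 -> 010
State from step 4 equals state from step 0 -> cycle length 4

Answer: 4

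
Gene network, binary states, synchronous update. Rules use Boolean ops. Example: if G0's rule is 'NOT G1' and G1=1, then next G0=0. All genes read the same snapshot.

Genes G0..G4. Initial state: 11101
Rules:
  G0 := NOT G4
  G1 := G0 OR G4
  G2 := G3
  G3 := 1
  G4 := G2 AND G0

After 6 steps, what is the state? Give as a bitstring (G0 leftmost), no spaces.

Step 1: G0=NOT G4=NOT 1=0 G1=G0|G4=1|1=1 G2=G3=0 G3=1(const) G4=G2&G0=1&1=1 -> 01011
Step 2: G0=NOT G4=NOT 1=0 G1=G0|G4=0|1=1 G2=G3=1 G3=1(const) G4=G2&G0=0&0=0 -> 01110
Step 3: G0=NOT G4=NOT 0=1 G1=G0|G4=0|0=0 G2=G3=1 G3=1(const) G4=G2&G0=1&0=0 -> 10110
Step 4: G0=NOT G4=NOT 0=1 G1=G0|G4=1|0=1 G2=G3=1 G3=1(const) G4=G2&G0=1&1=1 -> 11111
Step 5: G0=NOT G4=NOT 1=0 G1=G0|G4=1|1=1 G2=G3=1 G3=1(const) G4=G2&G0=1&1=1 -> 01111
Step 6: G0=NOT G4=NOT 1=0 G1=G0|G4=0|1=1 G2=G3=1 G3=1(const) G4=G2&G0=1&0=0 -> 01110

01110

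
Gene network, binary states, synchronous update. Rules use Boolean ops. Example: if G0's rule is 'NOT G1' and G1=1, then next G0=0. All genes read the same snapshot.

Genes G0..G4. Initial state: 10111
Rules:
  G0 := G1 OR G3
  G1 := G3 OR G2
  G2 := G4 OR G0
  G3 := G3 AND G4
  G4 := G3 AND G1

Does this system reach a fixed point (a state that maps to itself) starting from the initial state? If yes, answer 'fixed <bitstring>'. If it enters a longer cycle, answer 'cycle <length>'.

Answer: fixed 11100

Derivation:
Step 0: 10111
Step 1: G0=G1|G3=0|1=1 G1=G3|G2=1|1=1 G2=G4|G0=1|1=1 G3=G3&G4=1&1=1 G4=G3&G1=1&0=0 -> 11110
Step 2: G0=G1|G3=1|1=1 G1=G3|G2=1|1=1 G2=G4|G0=0|1=1 G3=G3&G4=1&0=0 G4=G3&G1=1&1=1 -> 11101
Step 3: G0=G1|G3=1|0=1 G1=G3|G2=0|1=1 G2=G4|G0=1|1=1 G3=G3&G4=0&1=0 G4=G3&G1=0&1=0 -> 11100
Step 4: G0=G1|G3=1|0=1 G1=G3|G2=0|1=1 G2=G4|G0=0|1=1 G3=G3&G4=0&0=0 G4=G3&G1=0&1=0 -> 11100
Fixed point reached at step 3: 11100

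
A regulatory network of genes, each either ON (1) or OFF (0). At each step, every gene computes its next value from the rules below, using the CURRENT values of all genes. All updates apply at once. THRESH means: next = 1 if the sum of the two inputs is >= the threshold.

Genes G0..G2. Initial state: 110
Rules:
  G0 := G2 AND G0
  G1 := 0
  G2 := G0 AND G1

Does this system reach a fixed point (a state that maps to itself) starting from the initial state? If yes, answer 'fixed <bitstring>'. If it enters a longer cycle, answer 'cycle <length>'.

Step 0: 110
Step 1: G0=G2&G0=0&1=0 G1=0(const) G2=G0&G1=1&1=1 -> 001
Step 2: G0=G2&G0=1&0=0 G1=0(const) G2=G0&G1=0&0=0 -> 000
Step 3: G0=G2&G0=0&0=0 G1=0(const) G2=G0&G1=0&0=0 -> 000
Fixed point reached at step 2: 000

Answer: fixed 000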